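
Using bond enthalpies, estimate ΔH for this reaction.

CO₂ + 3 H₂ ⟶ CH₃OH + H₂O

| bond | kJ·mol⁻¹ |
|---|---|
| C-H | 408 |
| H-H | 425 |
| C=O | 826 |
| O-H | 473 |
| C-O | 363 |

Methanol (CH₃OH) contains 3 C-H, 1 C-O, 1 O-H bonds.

ΔH ≈ −79 kJ

Bonds broken (reactants):
  C=O: 2 × 826 = 1652
  H-H: 3 × 425 = 1275
  Σ(broken) = 2927 kJ
Bonds formed (products):
  C-H: 3 × 408 = 1224
  C-O: 1 × 363 = 363
  O-H: 3 × 473 = 1419
  Σ(formed) = 3006 kJ
ΔH = Σ(broken) − Σ(formed) = 2927 − 3006 = −79 kJ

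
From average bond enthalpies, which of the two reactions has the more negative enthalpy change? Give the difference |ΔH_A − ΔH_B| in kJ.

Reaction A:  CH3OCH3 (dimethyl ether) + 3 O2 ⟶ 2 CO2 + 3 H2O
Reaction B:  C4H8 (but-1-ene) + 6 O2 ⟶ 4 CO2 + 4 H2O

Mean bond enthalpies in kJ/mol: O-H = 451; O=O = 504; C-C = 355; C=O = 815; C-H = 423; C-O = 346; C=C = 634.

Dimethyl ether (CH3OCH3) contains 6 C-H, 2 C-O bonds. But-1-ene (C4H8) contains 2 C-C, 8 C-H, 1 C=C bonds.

Reaction B, by 1152 kJ

Reaction A:
  Bonds broken (reactants):
    C-H: 6 × 423 = 2538
    C-O: 2 × 346 = 692
    O=O: 3 × 504 = 1512
    Σ(broken) = 4742 kJ
  Bonds formed (products):
    C=O: 4 × 815 = 3260
    O-H: 6 × 451 = 2706
    Σ(formed) = 5966 kJ
  ΔH_A = 4742 − 5966 = −1224 kJ
Reaction B:
  Bonds broken (reactants):
    C-C: 2 × 355 = 710
    C-H: 8 × 423 = 3384
    C=C: 1 × 634 = 634
    O=O: 6 × 504 = 3024
    Σ(broken) = 7752 kJ
  Bonds formed (products):
    C=O: 8 × 815 = 6520
    O-H: 8 × 451 = 3608
    Σ(formed) = 10128 kJ
  ΔH_B = 7752 − 10128 = −2376 kJ
ΔH_A − ΔH_B = +1152 kJ, so reaction B has the more negative ΔH; |ΔH_A − ΔH_B| = 1152 kJ.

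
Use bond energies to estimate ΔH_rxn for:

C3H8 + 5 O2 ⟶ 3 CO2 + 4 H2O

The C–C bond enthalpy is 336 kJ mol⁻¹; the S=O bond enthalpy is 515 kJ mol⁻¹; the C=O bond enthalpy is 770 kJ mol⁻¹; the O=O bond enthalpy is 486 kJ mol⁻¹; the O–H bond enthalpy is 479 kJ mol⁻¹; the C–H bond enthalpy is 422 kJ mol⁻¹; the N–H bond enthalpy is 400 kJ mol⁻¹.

Bonds broken (reactants):
  C–C: 2 × 336 = 672
  C–H: 8 × 422 = 3376
  O=O: 5 × 486 = 2430
  Σ(broken) = 6478 kJ
Bonds formed (products):
  C=O: 6 × 770 = 4620
  O–H: 8 × 479 = 3832
  Σ(formed) = 8452 kJ
ΔH = Σ(broken) − Σ(formed) = 6478 − 8452 = −1974 kJ

ΔH ≈ −1974 kJ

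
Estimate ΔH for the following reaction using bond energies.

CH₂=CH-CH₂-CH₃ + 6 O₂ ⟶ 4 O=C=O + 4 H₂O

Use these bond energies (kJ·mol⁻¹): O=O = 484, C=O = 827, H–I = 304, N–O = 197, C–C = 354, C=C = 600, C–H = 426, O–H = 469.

Bonds broken (reactants):
  C–C: 2 × 354 = 708
  C–H: 8 × 426 = 3408
  C=C: 1 × 600 = 600
  O=O: 6 × 484 = 2904
  Σ(broken) = 7620 kJ
Bonds formed (products):
  C=O: 8 × 827 = 6616
  O–H: 8 × 469 = 3752
  Σ(formed) = 10368 kJ
ΔH = Σ(broken) − Σ(formed) = 7620 − 10368 = −2748 kJ

ΔH ≈ −2748 kJ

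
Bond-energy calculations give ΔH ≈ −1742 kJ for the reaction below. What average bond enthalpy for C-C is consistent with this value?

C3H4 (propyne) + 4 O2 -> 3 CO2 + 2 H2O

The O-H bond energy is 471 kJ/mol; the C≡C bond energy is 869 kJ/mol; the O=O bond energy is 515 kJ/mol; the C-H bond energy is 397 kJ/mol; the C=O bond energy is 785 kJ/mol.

Let D be the C-C bond energy.
Σ(broken) = 1×869 + 1×D + 4×397 + 4×515 = 4517 + D
Σ(formed) = 6×785 + 4×471 = 6594
ΔH = Σ(broken) − Σ(formed) = (4517 + D) − (6594) = −2077 + D
Setting this equal to −1742 kJ gives D = 335 kJ/mol.

D(C-C) ≈ 335 kJ/mol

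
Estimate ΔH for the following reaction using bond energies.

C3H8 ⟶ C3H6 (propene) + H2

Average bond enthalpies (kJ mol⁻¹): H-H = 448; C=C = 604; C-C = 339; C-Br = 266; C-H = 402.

ΔH ≈ +91 kJ

Bonds broken (reactants):
  C-C: 2 × 339 = 678
  C-H: 8 × 402 = 3216
  Σ(broken) = 3894 kJ
Bonds formed (products):
  C-C: 1 × 339 = 339
  C-H: 6 × 402 = 2412
  C=C: 1 × 604 = 604
  H-H: 1 × 448 = 448
  Σ(formed) = 3803 kJ
ΔH = Σ(broken) − Σ(formed) = 3894 − 3803 = +91 kJ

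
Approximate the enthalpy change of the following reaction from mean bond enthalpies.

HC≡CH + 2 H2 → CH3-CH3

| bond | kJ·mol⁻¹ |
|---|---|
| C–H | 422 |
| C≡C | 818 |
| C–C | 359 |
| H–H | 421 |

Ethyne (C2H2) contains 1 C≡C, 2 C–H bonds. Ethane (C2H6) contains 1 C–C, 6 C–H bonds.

ΔH ≈ −387 kJ

Bonds broken (reactants):
  C≡C: 1 × 818 = 818
  C–H: 2 × 422 = 844
  H–H: 2 × 421 = 842
  Σ(broken) = 2504 kJ
Bonds formed (products):
  C–C: 1 × 359 = 359
  C–H: 6 × 422 = 2532
  Σ(formed) = 2891 kJ
ΔH = Σ(broken) − Σ(formed) = 2504 − 2891 = −387 kJ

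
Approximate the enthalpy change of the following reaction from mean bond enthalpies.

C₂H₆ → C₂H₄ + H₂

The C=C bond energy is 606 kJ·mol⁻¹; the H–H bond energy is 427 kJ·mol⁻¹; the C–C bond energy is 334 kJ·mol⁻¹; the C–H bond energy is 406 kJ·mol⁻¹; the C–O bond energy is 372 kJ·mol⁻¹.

Bonds broken (reactants):
  C–C: 1 × 334 = 334
  C–H: 6 × 406 = 2436
  Σ(broken) = 2770 kJ
Bonds formed (products):
  C–H: 4 × 406 = 1624
  C=C: 1 × 606 = 606
  H–H: 1 × 427 = 427
  Σ(formed) = 2657 kJ
ΔH = Σ(broken) − Σ(formed) = 2770 − 2657 = +113 kJ

ΔH ≈ +113 kJ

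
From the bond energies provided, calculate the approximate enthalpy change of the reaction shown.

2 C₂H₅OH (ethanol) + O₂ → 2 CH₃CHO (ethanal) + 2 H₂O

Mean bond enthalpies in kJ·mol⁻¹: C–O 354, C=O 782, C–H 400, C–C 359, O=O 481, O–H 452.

ΔH ≈ −479 kJ

Bonds broken (reactants):
  C–C: 2 × 359 = 718
  C–H: 10 × 400 = 4000
  C–O: 2 × 354 = 708
  O–H: 2 × 452 = 904
  O=O: 1 × 481 = 481
  Σ(broken) = 6811 kJ
Bonds formed (products):
  C–C: 2 × 359 = 718
  C–H: 8 × 400 = 3200
  C=O: 2 × 782 = 1564
  O–H: 4 × 452 = 1808
  Σ(formed) = 7290 kJ
ΔH = Σ(broken) − Σ(formed) = 6811 − 7290 = −479 kJ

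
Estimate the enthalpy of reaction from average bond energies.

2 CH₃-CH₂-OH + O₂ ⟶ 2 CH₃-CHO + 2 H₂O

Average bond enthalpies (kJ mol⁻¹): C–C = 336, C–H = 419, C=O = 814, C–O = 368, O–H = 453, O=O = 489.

ΔH ≈ −471 kJ

Bonds broken (reactants):
  C–C: 2 × 336 = 672
  C–H: 10 × 419 = 4190
  C–O: 2 × 368 = 736
  O–H: 2 × 453 = 906
  O=O: 1 × 489 = 489
  Σ(broken) = 6993 kJ
Bonds formed (products):
  C–C: 2 × 336 = 672
  C–H: 8 × 419 = 3352
  C=O: 2 × 814 = 1628
  O–H: 4 × 453 = 1812
  Σ(formed) = 7464 kJ
ΔH = Σ(broken) − Σ(formed) = 6993 − 7464 = −471 kJ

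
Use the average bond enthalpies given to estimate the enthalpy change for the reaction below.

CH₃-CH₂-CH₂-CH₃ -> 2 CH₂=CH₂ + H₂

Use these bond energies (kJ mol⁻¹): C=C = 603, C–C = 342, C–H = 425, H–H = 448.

ΔH ≈ +222 kJ

Bonds broken (reactants):
  C–C: 3 × 342 = 1026
  C–H: 10 × 425 = 4250
  Σ(broken) = 5276 kJ
Bonds formed (products):
  C–H: 8 × 425 = 3400
  C=C: 2 × 603 = 1206
  H–H: 1 × 448 = 448
  Σ(formed) = 5054 kJ
ΔH = Σ(broken) − Σ(formed) = 5276 − 5054 = +222 kJ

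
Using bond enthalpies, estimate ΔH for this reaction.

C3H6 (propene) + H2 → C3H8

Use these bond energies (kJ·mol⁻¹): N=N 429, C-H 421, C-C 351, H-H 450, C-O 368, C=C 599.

ΔH ≈ −144 kJ

Bonds broken (reactants):
  C-C: 1 × 351 = 351
  C-H: 6 × 421 = 2526
  C=C: 1 × 599 = 599
  H-H: 1 × 450 = 450
  Σ(broken) = 3926 kJ
Bonds formed (products):
  C-C: 2 × 351 = 702
  C-H: 8 × 421 = 3368
  Σ(formed) = 4070 kJ
ΔH = Σ(broken) − Σ(formed) = 3926 − 4070 = −144 kJ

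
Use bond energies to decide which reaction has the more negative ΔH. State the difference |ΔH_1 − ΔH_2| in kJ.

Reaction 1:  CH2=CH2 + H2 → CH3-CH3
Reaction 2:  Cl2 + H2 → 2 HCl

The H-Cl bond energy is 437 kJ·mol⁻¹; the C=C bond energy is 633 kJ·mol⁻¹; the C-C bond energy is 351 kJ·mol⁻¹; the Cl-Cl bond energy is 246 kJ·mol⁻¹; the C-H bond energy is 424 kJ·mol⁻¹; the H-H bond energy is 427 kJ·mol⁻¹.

Reaction 2, by 62 kJ

Reaction 1:
  Bonds broken (reactants):
    C-H: 4 × 424 = 1696
    C=C: 1 × 633 = 633
    H-H: 1 × 427 = 427
    Σ(broken) = 2756 kJ
  Bonds formed (products):
    C-C: 1 × 351 = 351
    C-H: 6 × 424 = 2544
    Σ(formed) = 2895 kJ
  ΔH_1 = 2756 − 2895 = −139 kJ
Reaction 2:
  Bonds broken (reactants):
    Cl-Cl: 1 × 246 = 246
    H-H: 1 × 427 = 427
    Σ(broken) = 673 kJ
  Bonds formed (products):
    H-Cl: 2 × 437 = 874
    Σ(formed) = 874 kJ
  ΔH_2 = 673 − 874 = −201 kJ
ΔH_1 − ΔH_2 = +62 kJ, so reaction 2 has the more negative ΔH; |ΔH_1 − ΔH_2| = 62 kJ.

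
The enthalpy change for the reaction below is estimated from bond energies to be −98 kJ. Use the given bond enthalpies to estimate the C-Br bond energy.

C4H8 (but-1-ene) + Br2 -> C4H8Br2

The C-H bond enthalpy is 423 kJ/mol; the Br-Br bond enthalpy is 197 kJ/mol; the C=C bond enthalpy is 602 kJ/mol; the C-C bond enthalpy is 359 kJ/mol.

D(C-Br) ≈ 269 kJ/mol

Let D be the C-Br bond energy.
Σ(broken) = 1×197 + 2×359 + 8×423 + 1×602 = 4901
Σ(formed) = 2×D + 3×359 + 8×423 = 4461 + 2D
ΔH = Σ(broken) − Σ(formed) = (4901) − (4461 + 2D) = +440 − 2D
Setting this equal to −98 kJ gives 2D = 538, so D = 269 kJ/mol.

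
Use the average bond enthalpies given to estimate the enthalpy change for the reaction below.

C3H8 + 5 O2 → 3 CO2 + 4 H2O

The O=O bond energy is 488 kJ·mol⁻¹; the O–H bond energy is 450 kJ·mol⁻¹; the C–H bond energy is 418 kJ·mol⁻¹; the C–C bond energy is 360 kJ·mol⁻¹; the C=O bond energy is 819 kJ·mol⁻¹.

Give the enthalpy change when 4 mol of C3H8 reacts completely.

ΔH = −8040 kJ

Bonds broken (reactants):
  C–C: 2 × 360 = 720
  C–H: 8 × 418 = 3344
  O=O: 5 × 488 = 2440
  Σ(broken) = 6504 kJ
Bonds formed (products):
  C=O: 6 × 819 = 4914
  O–H: 8 × 450 = 3600
  Σ(formed) = 8514 kJ
ΔH = Σ(broken) − Σ(formed) = 6504 − 8514 = −2010 kJ
For 4× the reaction as written: 4 × (−2010) = −8040 kJ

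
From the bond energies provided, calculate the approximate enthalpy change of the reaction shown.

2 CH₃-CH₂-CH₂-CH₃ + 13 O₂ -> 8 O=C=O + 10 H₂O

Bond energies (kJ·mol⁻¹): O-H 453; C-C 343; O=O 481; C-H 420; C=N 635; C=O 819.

ΔH ≈ −5453 kJ

Bonds broken (reactants):
  C-C: 6 × 343 = 2058
  C-H: 20 × 420 = 8400
  O=O: 13 × 481 = 6253
  Σ(broken) = 16711 kJ
Bonds formed (products):
  C=O: 16 × 819 = 13104
  O-H: 20 × 453 = 9060
  Σ(formed) = 22164 kJ
ΔH = Σ(broken) − Σ(formed) = 16711 − 22164 = −5453 kJ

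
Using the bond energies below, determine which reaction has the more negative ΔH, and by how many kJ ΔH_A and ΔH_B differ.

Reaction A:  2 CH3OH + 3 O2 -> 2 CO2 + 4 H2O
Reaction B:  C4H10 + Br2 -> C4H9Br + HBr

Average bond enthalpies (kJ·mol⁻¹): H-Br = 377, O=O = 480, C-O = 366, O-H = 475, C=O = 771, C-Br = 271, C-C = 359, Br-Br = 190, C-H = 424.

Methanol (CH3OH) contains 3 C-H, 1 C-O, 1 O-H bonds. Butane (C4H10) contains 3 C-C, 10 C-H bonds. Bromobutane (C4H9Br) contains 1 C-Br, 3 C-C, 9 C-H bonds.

Reaction A:
  Bonds broken (reactants):
    C-H: 6 × 424 = 2544
    C-O: 2 × 366 = 732
    O-H: 2 × 475 = 950
    O=O: 3 × 480 = 1440
    Σ(broken) = 5666 kJ
  Bonds formed (products):
    C=O: 4 × 771 = 3084
    O-H: 8 × 475 = 3800
    Σ(formed) = 6884 kJ
  ΔH_A = 5666 − 6884 = −1218 kJ
Reaction B:
  Bonds broken (reactants):
    Br-Br: 1 × 190 = 190
    C-C: 3 × 359 = 1077
    C-H: 10 × 424 = 4240
    Σ(broken) = 5507 kJ
  Bonds formed (products):
    C-Br: 1 × 271 = 271
    C-C: 3 × 359 = 1077
    C-H: 9 × 424 = 3816
    H-Br: 1 × 377 = 377
    Σ(formed) = 5541 kJ
  ΔH_B = 5507 − 5541 = −34 kJ
ΔH_A − ΔH_B = −1184 kJ, so reaction A has the more negative ΔH; |ΔH_A − ΔH_B| = 1184 kJ.

Reaction A, by 1184 kJ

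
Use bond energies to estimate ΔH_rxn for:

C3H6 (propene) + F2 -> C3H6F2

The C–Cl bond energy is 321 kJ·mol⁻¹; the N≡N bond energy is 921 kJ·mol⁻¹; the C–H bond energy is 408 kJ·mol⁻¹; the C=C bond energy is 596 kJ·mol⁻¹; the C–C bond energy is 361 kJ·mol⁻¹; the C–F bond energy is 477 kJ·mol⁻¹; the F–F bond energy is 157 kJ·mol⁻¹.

Bonds broken (reactants):
  C–C: 1 × 361 = 361
  C–H: 6 × 408 = 2448
  C=C: 1 × 596 = 596
  F–F: 1 × 157 = 157
  Σ(broken) = 3562 kJ
Bonds formed (products):
  C–C: 2 × 361 = 722
  C–F: 2 × 477 = 954
  C–H: 6 × 408 = 2448
  Σ(formed) = 4124 kJ
ΔH = Σ(broken) − Σ(formed) = 3562 − 4124 = −562 kJ

ΔH ≈ −562 kJ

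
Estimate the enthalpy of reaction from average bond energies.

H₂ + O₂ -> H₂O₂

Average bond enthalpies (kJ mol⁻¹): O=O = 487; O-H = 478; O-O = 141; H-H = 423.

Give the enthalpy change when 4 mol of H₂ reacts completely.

Bonds broken (reactants):
  H-H: 1 × 423 = 423
  O=O: 1 × 487 = 487
  Σ(broken) = 910 kJ
Bonds formed (products):
  O-H: 2 × 478 = 956
  O-O: 1 × 141 = 141
  Σ(formed) = 1097 kJ
ΔH = Σ(broken) − Σ(formed) = 910 − 1097 = −187 kJ
For 4× the reaction as written: 4 × (−187) = −748 kJ

ΔH = −748 kJ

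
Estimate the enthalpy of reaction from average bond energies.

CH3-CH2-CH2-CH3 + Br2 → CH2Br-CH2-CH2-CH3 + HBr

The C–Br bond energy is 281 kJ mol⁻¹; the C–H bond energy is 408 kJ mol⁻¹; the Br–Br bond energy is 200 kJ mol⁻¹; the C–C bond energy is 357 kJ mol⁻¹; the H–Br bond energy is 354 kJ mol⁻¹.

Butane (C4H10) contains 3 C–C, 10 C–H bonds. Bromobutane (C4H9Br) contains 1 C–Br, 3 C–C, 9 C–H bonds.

ΔH ≈ −27 kJ

Bonds broken (reactants):
  Br–Br: 1 × 200 = 200
  C–C: 3 × 357 = 1071
  C–H: 10 × 408 = 4080
  Σ(broken) = 5351 kJ
Bonds formed (products):
  C–Br: 1 × 281 = 281
  C–C: 3 × 357 = 1071
  C–H: 9 × 408 = 3672
  H–Br: 1 × 354 = 354
  Σ(formed) = 5378 kJ
ΔH = Σ(broken) − Σ(formed) = 5351 − 5378 = −27 kJ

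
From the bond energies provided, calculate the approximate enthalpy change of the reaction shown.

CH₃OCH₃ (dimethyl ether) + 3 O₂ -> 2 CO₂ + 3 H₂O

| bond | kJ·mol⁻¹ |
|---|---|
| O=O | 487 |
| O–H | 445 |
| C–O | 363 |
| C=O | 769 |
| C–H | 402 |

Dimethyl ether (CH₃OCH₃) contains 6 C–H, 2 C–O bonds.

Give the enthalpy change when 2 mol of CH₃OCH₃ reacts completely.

Bonds broken (reactants):
  C–H: 6 × 402 = 2412
  C–O: 2 × 363 = 726
  O=O: 3 × 487 = 1461
  Σ(broken) = 4599 kJ
Bonds formed (products):
  C=O: 4 × 769 = 3076
  O–H: 6 × 445 = 2670
  Σ(formed) = 5746 kJ
ΔH = Σ(broken) − Σ(formed) = 4599 − 5746 = −1147 kJ
For 2× the reaction as written: 2 × (−1147) = −2294 kJ

ΔH = −2294 kJ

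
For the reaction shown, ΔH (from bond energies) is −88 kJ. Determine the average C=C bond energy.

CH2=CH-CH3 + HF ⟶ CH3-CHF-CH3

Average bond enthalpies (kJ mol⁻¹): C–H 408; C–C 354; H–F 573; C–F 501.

D(C=C) ≈ 602 kJ/mol

Let D be the C=C bond energy.
Σ(broken) = 1×354 + 6×408 + 1×D + 1×573 = 3375 + D
Σ(formed) = 2×354 + 1×501 + 7×408 = 4065
ΔH = Σ(broken) − Σ(formed) = (3375 + D) − (4065) = −690 + D
Setting this equal to −88 kJ gives D = 602 kJ/mol.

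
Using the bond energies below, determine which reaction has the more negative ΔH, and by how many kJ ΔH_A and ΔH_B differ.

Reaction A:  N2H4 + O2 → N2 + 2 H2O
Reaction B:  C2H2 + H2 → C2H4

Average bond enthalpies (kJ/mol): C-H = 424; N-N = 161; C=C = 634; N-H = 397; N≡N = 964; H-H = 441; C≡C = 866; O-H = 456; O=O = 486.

Reaction A, by 378 kJ

Reaction A:
  Bonds broken (reactants):
    N-H: 4 × 397 = 1588
    N-N: 1 × 161 = 161
    O=O: 1 × 486 = 486
    Σ(broken) = 2235 kJ
  Bonds formed (products):
    N≡N: 1 × 964 = 964
    O-H: 4 × 456 = 1824
    Σ(formed) = 2788 kJ
  ΔH_A = 2235 − 2788 = −553 kJ
Reaction B:
  Bonds broken (reactants):
    C≡C: 1 × 866 = 866
    C-H: 2 × 424 = 848
    H-H: 1 × 441 = 441
    Σ(broken) = 2155 kJ
  Bonds formed (products):
    C-H: 4 × 424 = 1696
    C=C: 1 × 634 = 634
    Σ(formed) = 2330 kJ
  ΔH_B = 2155 − 2330 = −175 kJ
ΔH_A − ΔH_B = −378 kJ, so reaction A has the more negative ΔH; |ΔH_A − ΔH_B| = 378 kJ.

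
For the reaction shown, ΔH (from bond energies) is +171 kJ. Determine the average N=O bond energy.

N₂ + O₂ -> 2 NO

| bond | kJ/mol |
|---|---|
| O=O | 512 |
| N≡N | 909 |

Let D be the N=O bond energy.
Σ(broken) = 1×909 + 1×512 = 1421
Σ(formed) = 2×D = 2D
ΔH = Σ(broken) − Σ(formed) = (1421) − (2D) = +1421 − 2D
Setting this equal to +171 kJ gives 2D = 1250, so D = 625 kJ/mol.

D(N=O) ≈ 625 kJ/mol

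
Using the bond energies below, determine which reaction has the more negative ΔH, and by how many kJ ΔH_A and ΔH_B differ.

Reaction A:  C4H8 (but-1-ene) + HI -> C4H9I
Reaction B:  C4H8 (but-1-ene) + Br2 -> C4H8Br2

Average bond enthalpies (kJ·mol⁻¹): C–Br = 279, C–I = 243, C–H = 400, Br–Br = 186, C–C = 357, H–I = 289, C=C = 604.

Reaction B, by 18 kJ

Reaction A:
  Bonds broken (reactants):
    C–C: 2 × 357 = 714
    C–H: 8 × 400 = 3200
    C=C: 1 × 604 = 604
    H–I: 1 × 289 = 289
    Σ(broken) = 4807 kJ
  Bonds formed (products):
    C–C: 3 × 357 = 1071
    C–H: 9 × 400 = 3600
    C–I: 1 × 243 = 243
    Σ(formed) = 4914 kJ
  ΔH_A = 4807 − 4914 = −107 kJ
Reaction B:
  Bonds broken (reactants):
    Br–Br: 1 × 186 = 186
    C–C: 2 × 357 = 714
    C–H: 8 × 400 = 3200
    C=C: 1 × 604 = 604
    Σ(broken) = 4704 kJ
  Bonds formed (products):
    C–Br: 2 × 279 = 558
    C–C: 3 × 357 = 1071
    C–H: 8 × 400 = 3200
    Σ(formed) = 4829 kJ
  ΔH_B = 4704 − 4829 = −125 kJ
ΔH_A − ΔH_B = +18 kJ, so reaction B has the more negative ΔH; |ΔH_A − ΔH_B| = 18 kJ.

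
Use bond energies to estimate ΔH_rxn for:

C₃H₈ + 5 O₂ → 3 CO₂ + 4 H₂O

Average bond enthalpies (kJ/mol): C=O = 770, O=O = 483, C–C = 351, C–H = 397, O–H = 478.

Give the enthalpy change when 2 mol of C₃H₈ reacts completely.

Bonds broken (reactants):
  C–C: 2 × 351 = 702
  C–H: 8 × 397 = 3176
  O=O: 5 × 483 = 2415
  Σ(broken) = 6293 kJ
Bonds formed (products):
  C=O: 6 × 770 = 4620
  O–H: 8 × 478 = 3824
  Σ(formed) = 8444 kJ
ΔH = Σ(broken) − Σ(formed) = 6293 − 8444 = −2151 kJ
For 2× the reaction as written: 2 × (−2151) = −4302 kJ

ΔH = −4302 kJ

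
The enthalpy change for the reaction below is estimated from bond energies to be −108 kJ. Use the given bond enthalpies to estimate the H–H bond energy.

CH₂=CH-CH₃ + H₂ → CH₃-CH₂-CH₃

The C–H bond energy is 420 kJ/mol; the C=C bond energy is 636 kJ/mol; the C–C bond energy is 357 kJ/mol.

Let D be the H–H bond energy.
Σ(broken) = 1×357 + 6×420 + 1×636 + 1×D = 3513 + D
Σ(formed) = 2×357 + 8×420 = 4074
ΔH = Σ(broken) − Σ(formed) = (3513 + D) − (4074) = −561 + D
Setting this equal to −108 kJ gives D = 453 kJ/mol.

D(H–H) ≈ 453 kJ/mol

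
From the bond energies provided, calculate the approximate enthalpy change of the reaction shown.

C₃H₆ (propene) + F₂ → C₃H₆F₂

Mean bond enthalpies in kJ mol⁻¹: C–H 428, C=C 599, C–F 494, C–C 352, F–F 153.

Bonds broken (reactants):
  C–C: 1 × 352 = 352
  C–H: 6 × 428 = 2568
  C=C: 1 × 599 = 599
  F–F: 1 × 153 = 153
  Σ(broken) = 3672 kJ
Bonds formed (products):
  C–C: 2 × 352 = 704
  C–F: 2 × 494 = 988
  C–H: 6 × 428 = 2568
  Σ(formed) = 4260 kJ
ΔH = Σ(broken) − Σ(formed) = 3672 − 4260 = −588 kJ

ΔH ≈ −588 kJ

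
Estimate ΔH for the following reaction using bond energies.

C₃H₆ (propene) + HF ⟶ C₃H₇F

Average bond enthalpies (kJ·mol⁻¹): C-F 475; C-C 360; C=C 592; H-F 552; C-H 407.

Bonds broken (reactants):
  C-C: 1 × 360 = 360
  C-H: 6 × 407 = 2442
  C=C: 1 × 592 = 592
  H-F: 1 × 552 = 552
  Σ(broken) = 3946 kJ
Bonds formed (products):
  C-C: 2 × 360 = 720
  C-F: 1 × 475 = 475
  C-H: 7 × 407 = 2849
  Σ(formed) = 4044 kJ
ΔH = Σ(broken) − Σ(formed) = 3946 − 4044 = −98 kJ

ΔH ≈ −98 kJ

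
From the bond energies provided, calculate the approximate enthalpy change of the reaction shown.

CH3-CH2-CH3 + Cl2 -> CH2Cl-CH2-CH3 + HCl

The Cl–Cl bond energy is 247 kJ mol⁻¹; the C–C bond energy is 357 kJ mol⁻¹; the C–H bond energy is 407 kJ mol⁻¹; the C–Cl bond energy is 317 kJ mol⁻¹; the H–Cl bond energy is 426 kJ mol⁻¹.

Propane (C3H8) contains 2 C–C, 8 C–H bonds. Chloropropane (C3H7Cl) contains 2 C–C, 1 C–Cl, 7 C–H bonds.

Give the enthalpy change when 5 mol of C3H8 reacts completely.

Bonds broken (reactants):
  C–C: 2 × 357 = 714
  C–H: 8 × 407 = 3256
  Cl–Cl: 1 × 247 = 247
  Σ(broken) = 4217 kJ
Bonds formed (products):
  C–C: 2 × 357 = 714
  C–Cl: 1 × 317 = 317
  C–H: 7 × 407 = 2849
  H–Cl: 1 × 426 = 426
  Σ(formed) = 4306 kJ
ΔH = Σ(broken) − Σ(formed) = 4217 − 4306 = −89 kJ
For 5× the reaction as written: 5 × (−89) = −445 kJ

ΔH = −445 kJ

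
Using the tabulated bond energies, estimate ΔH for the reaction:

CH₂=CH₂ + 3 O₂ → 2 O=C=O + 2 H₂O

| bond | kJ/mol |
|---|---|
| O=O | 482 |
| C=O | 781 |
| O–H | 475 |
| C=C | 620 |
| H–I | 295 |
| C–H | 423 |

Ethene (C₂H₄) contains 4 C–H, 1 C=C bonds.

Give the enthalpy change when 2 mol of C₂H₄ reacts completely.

Bonds broken (reactants):
  C–H: 4 × 423 = 1692
  C=C: 1 × 620 = 620
  O=O: 3 × 482 = 1446
  Σ(broken) = 3758 kJ
Bonds formed (products):
  C=O: 4 × 781 = 3124
  O–H: 4 × 475 = 1900
  Σ(formed) = 5024 kJ
ΔH = Σ(broken) − Σ(formed) = 3758 − 5024 = −1266 kJ
For 2× the reaction as written: 2 × (−1266) = −2532 kJ

ΔH = −2532 kJ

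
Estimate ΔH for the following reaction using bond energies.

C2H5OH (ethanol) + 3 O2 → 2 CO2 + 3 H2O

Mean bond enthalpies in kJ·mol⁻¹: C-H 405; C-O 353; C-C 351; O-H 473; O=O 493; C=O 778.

Bonds broken (reactants):
  C-C: 1 × 351 = 351
  C-H: 5 × 405 = 2025
  C-O: 1 × 353 = 353
  O-H: 1 × 473 = 473
  O=O: 3 × 493 = 1479
  Σ(broken) = 4681 kJ
Bonds formed (products):
  C=O: 4 × 778 = 3112
  O-H: 6 × 473 = 2838
  Σ(formed) = 5950 kJ
ΔH = Σ(broken) − Σ(formed) = 4681 − 5950 = −1269 kJ

ΔH ≈ −1269 kJ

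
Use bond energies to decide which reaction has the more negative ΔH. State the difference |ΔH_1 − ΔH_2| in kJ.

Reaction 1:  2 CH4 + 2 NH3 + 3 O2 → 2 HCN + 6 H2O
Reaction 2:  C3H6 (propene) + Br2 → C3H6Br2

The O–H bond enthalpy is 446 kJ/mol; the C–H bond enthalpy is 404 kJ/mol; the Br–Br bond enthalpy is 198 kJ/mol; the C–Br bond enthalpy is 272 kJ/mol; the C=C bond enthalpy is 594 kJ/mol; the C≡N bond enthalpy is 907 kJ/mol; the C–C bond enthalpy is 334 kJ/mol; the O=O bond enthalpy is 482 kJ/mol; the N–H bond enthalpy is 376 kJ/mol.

Reaction 1, by 954 kJ

Reaction 1:
  Bonds broken (reactants):
    C–H: 8 × 404 = 3232
    N–H: 6 × 376 = 2256
    O=O: 3 × 482 = 1446
    Σ(broken) = 6934 kJ
  Bonds formed (products):
    C≡N: 2 × 907 = 1814
    C–H: 2 × 404 = 808
    O–H: 12 × 446 = 5352
    Σ(formed) = 7974 kJ
  ΔH_1 = 6934 − 7974 = −1040 kJ
Reaction 2:
  Bonds broken (reactants):
    Br–Br: 1 × 198 = 198
    C–C: 1 × 334 = 334
    C–H: 6 × 404 = 2424
    C=C: 1 × 594 = 594
    Σ(broken) = 3550 kJ
  Bonds formed (products):
    C–Br: 2 × 272 = 544
    C–C: 2 × 334 = 668
    C–H: 6 × 404 = 2424
    Σ(formed) = 3636 kJ
  ΔH_2 = 3550 − 3636 = −86 kJ
ΔH_1 − ΔH_2 = −954 kJ, so reaction 1 has the more negative ΔH; |ΔH_1 − ΔH_2| = 954 kJ.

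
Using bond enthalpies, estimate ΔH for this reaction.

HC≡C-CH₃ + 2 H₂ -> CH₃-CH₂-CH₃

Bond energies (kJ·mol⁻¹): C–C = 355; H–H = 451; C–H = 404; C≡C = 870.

ΔH ≈ −199 kJ

Bonds broken (reactants):
  C≡C: 1 × 870 = 870
  C–C: 1 × 355 = 355
  C–H: 4 × 404 = 1616
  H–H: 2 × 451 = 902
  Σ(broken) = 3743 kJ
Bonds formed (products):
  C–C: 2 × 355 = 710
  C–H: 8 × 404 = 3232
  Σ(formed) = 3942 kJ
ΔH = Σ(broken) − Σ(formed) = 3743 − 3942 = −199 kJ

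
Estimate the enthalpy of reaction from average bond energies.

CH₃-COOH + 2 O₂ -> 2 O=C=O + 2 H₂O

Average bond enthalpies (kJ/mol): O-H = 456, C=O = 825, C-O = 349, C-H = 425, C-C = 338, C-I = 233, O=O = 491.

ΔH ≈ −899 kJ

Bonds broken (reactants):
  C-C: 1 × 338 = 338
  C-H: 3 × 425 = 1275
  C-O: 1 × 349 = 349
  C=O: 1 × 825 = 825
  O-H: 1 × 456 = 456
  O=O: 2 × 491 = 982
  Σ(broken) = 4225 kJ
Bonds formed (products):
  C=O: 4 × 825 = 3300
  O-H: 4 × 456 = 1824
  Σ(formed) = 5124 kJ
ΔH = Σ(broken) − Σ(formed) = 4225 − 5124 = −899 kJ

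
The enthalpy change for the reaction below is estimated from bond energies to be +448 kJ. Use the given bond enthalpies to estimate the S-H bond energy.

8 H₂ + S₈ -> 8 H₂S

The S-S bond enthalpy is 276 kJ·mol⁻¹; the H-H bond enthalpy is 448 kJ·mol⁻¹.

Let D be the S-H bond energy.
Σ(broken) = 8×448 + 8×276 = 5792
Σ(formed) = 16×D = 16D
ΔH = Σ(broken) − Σ(formed) = (5792) − (16D) = +5792 − 16D
Setting this equal to +448 kJ gives 16D = 5344, so D = 334 kJ/mol.

D(S-H) ≈ 334 kJ/mol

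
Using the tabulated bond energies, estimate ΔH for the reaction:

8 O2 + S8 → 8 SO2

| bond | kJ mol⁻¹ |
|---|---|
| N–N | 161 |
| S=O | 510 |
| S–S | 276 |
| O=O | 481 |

ΔH ≈ −2104 kJ

Bonds broken (reactants):
  O=O: 8 × 481 = 3848
  S–S: 8 × 276 = 2208
  Σ(broken) = 6056 kJ
Bonds formed (products):
  S=O: 16 × 510 = 8160
  Σ(formed) = 8160 kJ
ΔH = Σ(broken) − Σ(formed) = 6056 − 8160 = −2104 kJ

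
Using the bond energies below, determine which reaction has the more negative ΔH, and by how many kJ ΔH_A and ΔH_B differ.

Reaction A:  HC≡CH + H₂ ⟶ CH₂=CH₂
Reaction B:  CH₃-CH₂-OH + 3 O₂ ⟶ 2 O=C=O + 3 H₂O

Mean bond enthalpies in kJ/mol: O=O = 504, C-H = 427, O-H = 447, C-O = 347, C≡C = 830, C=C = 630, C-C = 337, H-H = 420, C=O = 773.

Reaction A:
  Bonds broken (reactants):
    C≡C: 1 × 830 = 830
    C-H: 2 × 427 = 854
    H-H: 1 × 420 = 420
    Σ(broken) = 2104 kJ
  Bonds formed (products):
    C-H: 4 × 427 = 1708
    C=C: 1 × 630 = 630
    Σ(formed) = 2338 kJ
  ΔH_A = 2104 − 2338 = −234 kJ
Reaction B:
  Bonds broken (reactants):
    C-C: 1 × 337 = 337
    C-H: 5 × 427 = 2135
    C-O: 1 × 347 = 347
    O-H: 1 × 447 = 447
    O=O: 3 × 504 = 1512
    Σ(broken) = 4778 kJ
  Bonds formed (products):
    C=O: 4 × 773 = 3092
    O-H: 6 × 447 = 2682
    Σ(formed) = 5774 kJ
  ΔH_B = 4778 − 5774 = −996 kJ
ΔH_A − ΔH_B = +762 kJ, so reaction B has the more negative ΔH; |ΔH_A − ΔH_B| = 762 kJ.

Reaction B, by 762 kJ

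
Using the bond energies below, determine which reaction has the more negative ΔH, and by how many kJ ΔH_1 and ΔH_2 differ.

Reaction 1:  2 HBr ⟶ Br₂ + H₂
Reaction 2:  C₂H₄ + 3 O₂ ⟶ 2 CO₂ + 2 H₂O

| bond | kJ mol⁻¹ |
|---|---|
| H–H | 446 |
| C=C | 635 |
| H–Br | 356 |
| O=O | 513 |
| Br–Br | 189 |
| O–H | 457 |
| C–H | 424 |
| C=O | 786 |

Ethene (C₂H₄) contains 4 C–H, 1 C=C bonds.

Reaction 1:
  Bonds broken (reactants):
    H–Br: 2 × 356 = 712
    Σ(broken) = 712 kJ
  Bonds formed (products):
    Br–Br: 1 × 189 = 189
    H–H: 1 × 446 = 446
    Σ(formed) = 635 kJ
  ΔH_1 = 712 − 635 = +77 kJ
Reaction 2:
  Bonds broken (reactants):
    C–H: 4 × 424 = 1696
    C=C: 1 × 635 = 635
    O=O: 3 × 513 = 1539
    Σ(broken) = 3870 kJ
  Bonds formed (products):
    C=O: 4 × 786 = 3144
    O–H: 4 × 457 = 1828
    Σ(formed) = 4972 kJ
  ΔH_2 = 3870 − 4972 = −1102 kJ
ΔH_1 − ΔH_2 = +1179 kJ, so reaction 2 has the more negative ΔH; |ΔH_1 − ΔH_2| = 1179 kJ.

Reaction 2, by 1179 kJ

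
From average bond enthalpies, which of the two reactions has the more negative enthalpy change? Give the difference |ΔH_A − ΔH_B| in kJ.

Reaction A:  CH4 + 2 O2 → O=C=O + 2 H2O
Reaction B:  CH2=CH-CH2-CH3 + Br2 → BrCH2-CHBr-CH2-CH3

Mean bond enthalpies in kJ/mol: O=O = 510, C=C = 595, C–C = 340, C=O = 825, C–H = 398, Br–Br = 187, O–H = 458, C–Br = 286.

Reaction A:
  Bonds broken (reactants):
    C–H: 4 × 398 = 1592
    O=O: 2 × 510 = 1020
    Σ(broken) = 2612 kJ
  Bonds formed (products):
    C=O: 2 × 825 = 1650
    O–H: 4 × 458 = 1832
    Σ(formed) = 3482 kJ
  ΔH_A = 2612 − 3482 = −870 kJ
Reaction B:
  Bonds broken (reactants):
    Br–Br: 1 × 187 = 187
    C–C: 2 × 340 = 680
    C–H: 8 × 398 = 3184
    C=C: 1 × 595 = 595
    Σ(broken) = 4646 kJ
  Bonds formed (products):
    C–Br: 2 × 286 = 572
    C–C: 3 × 340 = 1020
    C–H: 8 × 398 = 3184
    Σ(formed) = 4776 kJ
  ΔH_B = 4646 − 4776 = −130 kJ
ΔH_A − ΔH_B = −740 kJ, so reaction A has the more negative ΔH; |ΔH_A − ΔH_B| = 740 kJ.

Reaction A, by 740 kJ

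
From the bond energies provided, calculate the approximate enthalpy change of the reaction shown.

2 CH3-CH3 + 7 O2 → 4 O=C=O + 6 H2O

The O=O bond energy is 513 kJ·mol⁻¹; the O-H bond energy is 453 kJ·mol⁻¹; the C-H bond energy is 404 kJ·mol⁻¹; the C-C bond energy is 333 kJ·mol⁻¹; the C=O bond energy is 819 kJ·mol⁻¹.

ΔH ≈ −2883 kJ

Bonds broken (reactants):
  C-C: 2 × 333 = 666
  C-H: 12 × 404 = 4848
  O=O: 7 × 513 = 3591
  Σ(broken) = 9105 kJ
Bonds formed (products):
  C=O: 8 × 819 = 6552
  O-H: 12 × 453 = 5436
  Σ(formed) = 11988 kJ
ΔH = Σ(broken) − Σ(formed) = 9105 − 11988 = −2883 kJ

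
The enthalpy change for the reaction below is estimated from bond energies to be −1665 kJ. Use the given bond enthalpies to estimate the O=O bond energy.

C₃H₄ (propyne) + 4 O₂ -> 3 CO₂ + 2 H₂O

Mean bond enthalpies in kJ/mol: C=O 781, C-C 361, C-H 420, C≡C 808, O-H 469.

Let D be the O=O bond energy.
Σ(broken) = 1×808 + 1×361 + 4×420 + 4×D = 2849 + 4D
Σ(formed) = 6×781 + 4×469 = 6562
ΔH = Σ(broken) − Σ(formed) = (2849 + 4D) − (6562) = −3713 + 4D
Setting this equal to −1665 kJ gives 4D = 2048, so D = 512 kJ/mol.

D(O=O) ≈ 512 kJ/mol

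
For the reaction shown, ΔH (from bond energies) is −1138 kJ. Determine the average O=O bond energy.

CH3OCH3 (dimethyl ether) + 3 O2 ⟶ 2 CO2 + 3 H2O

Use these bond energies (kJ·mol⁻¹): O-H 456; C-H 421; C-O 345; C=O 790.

Let D be the O=O bond energy.
Σ(broken) = 6×421 + 2×345 + 3×D = 3216 + 3D
Σ(formed) = 4×790 + 6×456 = 5896
ΔH = Σ(broken) − Σ(formed) = (3216 + 3D) − (5896) = −2680 + 3D
Setting this equal to −1138 kJ gives 3D = 1542, so D = 514 kJ/mol.

D(O=O) ≈ 514 kJ/mol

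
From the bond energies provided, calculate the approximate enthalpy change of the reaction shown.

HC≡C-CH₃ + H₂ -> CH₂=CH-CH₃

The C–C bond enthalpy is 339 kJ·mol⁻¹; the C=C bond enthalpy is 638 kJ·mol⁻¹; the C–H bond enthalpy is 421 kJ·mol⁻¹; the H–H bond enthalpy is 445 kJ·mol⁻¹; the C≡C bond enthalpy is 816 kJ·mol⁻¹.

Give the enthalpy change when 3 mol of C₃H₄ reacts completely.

ΔH = −657 kJ

Bonds broken (reactants):
  C≡C: 1 × 816 = 816
  C–C: 1 × 339 = 339
  C–H: 4 × 421 = 1684
  H–H: 1 × 445 = 445
  Σ(broken) = 3284 kJ
Bonds formed (products):
  C–C: 1 × 339 = 339
  C–H: 6 × 421 = 2526
  C=C: 1 × 638 = 638
  Σ(formed) = 3503 kJ
ΔH = Σ(broken) − Σ(formed) = 3284 − 3503 = −219 kJ
For 3× the reaction as written: 3 × (−219) = −657 kJ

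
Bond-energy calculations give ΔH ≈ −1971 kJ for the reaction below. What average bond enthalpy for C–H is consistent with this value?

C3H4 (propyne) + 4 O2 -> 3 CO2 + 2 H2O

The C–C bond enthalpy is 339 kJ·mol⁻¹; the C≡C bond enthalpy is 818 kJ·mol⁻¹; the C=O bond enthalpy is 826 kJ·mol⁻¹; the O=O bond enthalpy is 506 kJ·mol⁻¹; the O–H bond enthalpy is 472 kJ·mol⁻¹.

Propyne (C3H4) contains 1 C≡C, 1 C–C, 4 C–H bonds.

Let D be the C–H bond energy.
Σ(broken) = 1×818 + 1×339 + 4×D + 4×506 = 3181 + 4D
Σ(formed) = 6×826 + 4×472 = 6844
ΔH = Σ(broken) − Σ(formed) = (3181 + 4D) − (6844) = −3663 + 4D
Setting this equal to −1971 kJ gives 4D = 1692, so D = 423 kJ/mol.

D(C–H) ≈ 423 kJ/mol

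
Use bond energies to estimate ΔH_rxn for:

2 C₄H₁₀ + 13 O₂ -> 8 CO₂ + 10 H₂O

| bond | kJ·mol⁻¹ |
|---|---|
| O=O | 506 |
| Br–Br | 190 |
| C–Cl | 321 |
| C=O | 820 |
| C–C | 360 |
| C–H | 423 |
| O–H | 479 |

ΔH ≈ −5502 kJ

Bonds broken (reactants):
  C–C: 6 × 360 = 2160
  C–H: 20 × 423 = 8460
  O=O: 13 × 506 = 6578
  Σ(broken) = 17198 kJ
Bonds formed (products):
  C=O: 16 × 820 = 13120
  O–H: 20 × 479 = 9580
  Σ(formed) = 22700 kJ
ΔH = Σ(broken) − Σ(formed) = 17198 − 22700 = −5502 kJ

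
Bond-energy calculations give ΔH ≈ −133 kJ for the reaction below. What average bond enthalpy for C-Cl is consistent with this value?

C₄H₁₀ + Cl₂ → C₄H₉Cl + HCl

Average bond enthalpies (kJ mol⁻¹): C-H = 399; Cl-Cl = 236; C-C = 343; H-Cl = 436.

Let D be the C-Cl bond energy.
Σ(broken) = 3×343 + 10×399 + 1×236 = 5255
Σ(formed) = 3×343 + 1×D + 9×399 + 1×436 = 5056 + D
ΔH = Σ(broken) − Σ(formed) = (5255) − (5056 + D) = +199 − D
Setting this equal to −133 kJ gives D = 332 kJ/mol.

D(C-Cl) ≈ 332 kJ/mol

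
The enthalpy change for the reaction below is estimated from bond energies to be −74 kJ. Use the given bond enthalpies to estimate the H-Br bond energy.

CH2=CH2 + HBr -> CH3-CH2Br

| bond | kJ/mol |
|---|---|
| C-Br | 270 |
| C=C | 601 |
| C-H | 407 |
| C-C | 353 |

D(H-Br) ≈ 355 kJ/mol

Let D be the H-Br bond energy.
Σ(broken) = 4×407 + 1×601 + 1×D = 2229 + D
Σ(formed) = 1×270 + 1×353 + 5×407 = 2658
ΔH = Σ(broken) − Σ(formed) = (2229 + D) − (2658) = −429 + D
Setting this equal to −74 kJ gives D = 355 kJ/mol.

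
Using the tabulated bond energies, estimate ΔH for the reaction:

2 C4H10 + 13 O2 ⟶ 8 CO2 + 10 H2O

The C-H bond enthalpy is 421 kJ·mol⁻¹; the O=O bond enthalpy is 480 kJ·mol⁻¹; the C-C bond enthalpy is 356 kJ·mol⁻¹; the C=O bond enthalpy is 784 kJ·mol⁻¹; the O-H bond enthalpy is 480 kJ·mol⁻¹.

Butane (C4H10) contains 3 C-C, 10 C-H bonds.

Bonds broken (reactants):
  C-C: 6 × 356 = 2136
  C-H: 20 × 421 = 8420
  O=O: 13 × 480 = 6240
  Σ(broken) = 16796 kJ
Bonds formed (products):
  C=O: 16 × 784 = 12544
  O-H: 20 × 480 = 9600
  Σ(formed) = 22144 kJ
ΔH = Σ(broken) − Σ(formed) = 16796 − 22144 = −5348 kJ

ΔH ≈ −5348 kJ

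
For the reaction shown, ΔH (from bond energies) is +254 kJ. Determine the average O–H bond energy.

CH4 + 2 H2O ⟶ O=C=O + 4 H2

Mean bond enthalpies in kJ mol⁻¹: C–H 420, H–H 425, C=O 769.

D(O–H) ≈ 453 kJ/mol

Let D be the O–H bond energy.
Σ(broken) = 4×420 + 4×D = 1680 + 4D
Σ(formed) = 2×769 + 4×425 = 3238
ΔH = Σ(broken) − Σ(formed) = (1680 + 4D) − (3238) = −1558 + 4D
Setting this equal to +254 kJ gives 4D = 1812, so D = 453 kJ/mol.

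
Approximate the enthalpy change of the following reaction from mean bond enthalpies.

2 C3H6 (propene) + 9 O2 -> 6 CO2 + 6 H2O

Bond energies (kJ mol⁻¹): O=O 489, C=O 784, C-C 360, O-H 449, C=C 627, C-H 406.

Bonds broken (reactants):
  C-C: 2 × 360 = 720
  C-H: 12 × 406 = 4872
  C=C: 2 × 627 = 1254
  O=O: 9 × 489 = 4401
  Σ(broken) = 11247 kJ
Bonds formed (products):
  C=O: 12 × 784 = 9408
  O-H: 12 × 449 = 5388
  Σ(formed) = 14796 kJ
ΔH = Σ(broken) − Σ(formed) = 11247 − 14796 = −3549 kJ

ΔH ≈ −3549 kJ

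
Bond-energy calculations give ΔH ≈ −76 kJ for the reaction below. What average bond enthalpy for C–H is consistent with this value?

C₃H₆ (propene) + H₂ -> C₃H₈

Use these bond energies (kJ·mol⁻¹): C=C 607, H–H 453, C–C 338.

Let D be the C–H bond energy.
Σ(broken) = 1×338 + 6×D + 1×607 + 1×453 = 1398 + 6D
Σ(formed) = 2×338 + 8×D = 676 + 8D
ΔH = Σ(broken) − Σ(formed) = (1398 + 6D) − (676 + 8D) = +722 − 2D
Setting this equal to −76 kJ gives 2D = 798, so D = 399 kJ/mol.

D(C–H) ≈ 399 kJ/mol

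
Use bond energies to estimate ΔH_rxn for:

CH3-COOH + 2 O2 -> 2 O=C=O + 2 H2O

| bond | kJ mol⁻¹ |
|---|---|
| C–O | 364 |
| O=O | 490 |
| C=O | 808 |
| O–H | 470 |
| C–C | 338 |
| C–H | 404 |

Bonds broken (reactants):
  C–C: 1 × 338 = 338
  C–H: 3 × 404 = 1212
  C–O: 1 × 364 = 364
  C=O: 1 × 808 = 808
  O–H: 1 × 470 = 470
  O=O: 2 × 490 = 980
  Σ(broken) = 4172 kJ
Bonds formed (products):
  C=O: 4 × 808 = 3232
  O–H: 4 × 470 = 1880
  Σ(formed) = 5112 kJ
ΔH = Σ(broken) − Σ(formed) = 4172 − 5112 = −940 kJ

ΔH ≈ −940 kJ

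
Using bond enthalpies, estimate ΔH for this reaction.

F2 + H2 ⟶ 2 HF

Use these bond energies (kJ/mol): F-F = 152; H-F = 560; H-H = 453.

ΔH ≈ −515 kJ

Bonds broken (reactants):
  F-F: 1 × 152 = 152
  H-H: 1 × 453 = 453
  Σ(broken) = 605 kJ
Bonds formed (products):
  H-F: 2 × 560 = 1120
  Σ(formed) = 1120 kJ
ΔH = Σ(broken) − Σ(formed) = 605 − 1120 = −515 kJ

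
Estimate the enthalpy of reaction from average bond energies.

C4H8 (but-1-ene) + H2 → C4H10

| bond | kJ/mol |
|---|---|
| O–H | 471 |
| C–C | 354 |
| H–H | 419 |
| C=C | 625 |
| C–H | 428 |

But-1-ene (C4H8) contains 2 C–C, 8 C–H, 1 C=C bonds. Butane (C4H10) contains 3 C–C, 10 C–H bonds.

Bonds broken (reactants):
  C–C: 2 × 354 = 708
  C–H: 8 × 428 = 3424
  C=C: 1 × 625 = 625
  H–H: 1 × 419 = 419
  Σ(broken) = 5176 kJ
Bonds formed (products):
  C–C: 3 × 354 = 1062
  C–H: 10 × 428 = 4280
  Σ(formed) = 5342 kJ
ΔH = Σ(broken) − Σ(formed) = 5176 − 5342 = −166 kJ

ΔH ≈ −166 kJ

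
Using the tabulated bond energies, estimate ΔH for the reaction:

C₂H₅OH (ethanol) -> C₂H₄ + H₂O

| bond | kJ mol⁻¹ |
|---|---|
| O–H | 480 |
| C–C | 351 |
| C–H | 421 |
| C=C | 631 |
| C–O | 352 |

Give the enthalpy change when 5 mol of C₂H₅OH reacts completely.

Bonds broken (reactants):
  C–C: 1 × 351 = 351
  C–H: 5 × 421 = 2105
  C–O: 1 × 352 = 352
  O–H: 1 × 480 = 480
  Σ(broken) = 3288 kJ
Bonds formed (products):
  C–H: 4 × 421 = 1684
  C=C: 1 × 631 = 631
  O–H: 2 × 480 = 960
  Σ(formed) = 3275 kJ
ΔH = Σ(broken) − Σ(formed) = 3288 − 3275 = +13 kJ
For 5× the reaction as written: 5 × (+13) = +65 kJ

ΔH = +65 kJ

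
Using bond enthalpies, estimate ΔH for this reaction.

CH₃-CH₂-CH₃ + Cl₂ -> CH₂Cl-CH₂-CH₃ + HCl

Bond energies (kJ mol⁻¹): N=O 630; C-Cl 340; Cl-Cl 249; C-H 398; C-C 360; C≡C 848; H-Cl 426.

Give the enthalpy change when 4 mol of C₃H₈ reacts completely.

ΔH = −476 kJ

Bonds broken (reactants):
  C-C: 2 × 360 = 720
  C-H: 8 × 398 = 3184
  Cl-Cl: 1 × 249 = 249
  Σ(broken) = 4153 kJ
Bonds formed (products):
  C-C: 2 × 360 = 720
  C-Cl: 1 × 340 = 340
  C-H: 7 × 398 = 2786
  H-Cl: 1 × 426 = 426
  Σ(formed) = 4272 kJ
ΔH = Σ(broken) − Σ(formed) = 4153 − 4272 = −119 kJ
For 4× the reaction as written: 4 × (−119) = −476 kJ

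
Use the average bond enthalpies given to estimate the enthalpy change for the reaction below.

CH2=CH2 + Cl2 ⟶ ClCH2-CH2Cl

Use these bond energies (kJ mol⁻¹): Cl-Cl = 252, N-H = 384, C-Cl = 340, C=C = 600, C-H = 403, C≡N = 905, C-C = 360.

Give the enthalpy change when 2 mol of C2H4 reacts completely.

Bonds broken (reactants):
  C-H: 4 × 403 = 1612
  C=C: 1 × 600 = 600
  Cl-Cl: 1 × 252 = 252
  Σ(broken) = 2464 kJ
Bonds formed (products):
  C-C: 1 × 360 = 360
  C-Cl: 2 × 340 = 680
  C-H: 4 × 403 = 1612
  Σ(formed) = 2652 kJ
ΔH = Σ(broken) − Σ(formed) = 2464 − 2652 = −188 kJ
For 2× the reaction as written: 2 × (−188) = −376 kJ

ΔH = −376 kJ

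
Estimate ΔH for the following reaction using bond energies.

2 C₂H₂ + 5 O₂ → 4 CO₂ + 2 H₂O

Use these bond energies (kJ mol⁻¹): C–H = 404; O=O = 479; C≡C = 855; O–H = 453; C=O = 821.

Bonds broken (reactants):
  C≡C: 2 × 855 = 1710
  C–H: 4 × 404 = 1616
  O=O: 5 × 479 = 2395
  Σ(broken) = 5721 kJ
Bonds formed (products):
  C=O: 8 × 821 = 6568
  O–H: 4 × 453 = 1812
  Σ(formed) = 8380 kJ
ΔH = Σ(broken) − Σ(formed) = 5721 − 8380 = −2659 kJ

ΔH ≈ −2659 kJ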